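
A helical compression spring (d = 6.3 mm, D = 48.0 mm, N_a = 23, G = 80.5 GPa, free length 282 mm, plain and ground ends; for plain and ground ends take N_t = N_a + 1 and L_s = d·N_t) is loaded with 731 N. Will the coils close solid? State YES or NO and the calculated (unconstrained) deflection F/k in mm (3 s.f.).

k = Gd⁴/(8D³N_a) = (80.5×10³)(6.3⁴)/(8·48.0³·23) = 6.2318 N/mm
N_t = 24; L_s = 6.3·24 = 151.2 mm; δ_solid = L₀ − L_s = 282 − 151.2 = 130.8 mm
δ = F/k = 731/6.2318 = 117.3 mm
δ < δ_solid → spring does not go solid

NO, δ = 117 mm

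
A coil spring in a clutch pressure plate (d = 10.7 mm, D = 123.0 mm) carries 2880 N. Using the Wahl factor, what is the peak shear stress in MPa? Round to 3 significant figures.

828 MPa

Spring index C = D/d = 123.0/10.7 = 11.4953
K_W = (4C−1)/(4C−4) + 0.615/C = 44.981/41.981 + 0.0535 = 1.1250
τ₀ = 8FD/(πd³) = 8·2880·123.0/(π·10.7³) = 2.83392e+06/3848.6 = 736.35 MPa
τ_max = K·τ₀ = 1.1250 × 736.35 = 828.37 MPa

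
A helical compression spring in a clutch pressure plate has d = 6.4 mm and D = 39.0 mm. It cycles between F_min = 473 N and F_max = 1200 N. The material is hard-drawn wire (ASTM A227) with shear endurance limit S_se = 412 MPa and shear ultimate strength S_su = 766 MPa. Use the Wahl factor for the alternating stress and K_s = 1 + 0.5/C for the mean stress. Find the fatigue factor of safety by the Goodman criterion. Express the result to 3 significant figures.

1.16

C = D/d = 39.0/6.4 = 6.0938; K_W = (4C−1)/(4C−4)+0.615/C = 1.2482; K_s = 1+0.5/C = 1.0821
F_a = (F_max−F_min)/2 = 363.5 N; F_m = (F_max+F_min)/2 = 836.5 N
τ_a = K_W·8F_aD/(πd³) = 1.2482 × 137.71 = 171.89 MPa
τ_m = K_s·8F_mD/(πd³) = 1.0821 × 316.91 = 342.91 MPa
Goodman: 1/n_f = τ_a/S_se + τ_m/S_su = 171.89/412 + 342.91/766 = 0.41720 + 0.44766 = 0.86486
n_f = 1/0.86486 = 1.156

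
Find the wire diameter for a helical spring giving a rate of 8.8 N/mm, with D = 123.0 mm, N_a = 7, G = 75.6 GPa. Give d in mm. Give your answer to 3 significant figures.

10.5 mm

d = (8D³N_a·k / G)^(1/4) = (8·123.0³·7·8.8 / (75.6×10³))^0.25
  = (12130)^0.25 = 10.4946 mm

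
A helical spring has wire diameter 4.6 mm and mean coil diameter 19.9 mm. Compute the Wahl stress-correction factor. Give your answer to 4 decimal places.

1.3677

C = D/d = 19.9/4.6 = 4.3261
K_W = (4C−1)/(4C−4) + 0.615/C = 16.304/13.304 + 0.1422 = 1.3677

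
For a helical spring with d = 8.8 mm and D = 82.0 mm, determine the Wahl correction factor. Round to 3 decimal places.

C = D/d = 82.0/8.8 = 9.3182
K_W = (4C−1)/(4C−4) + 0.615/C = 36.273/33.273 + 0.0660 = 1.1562

1.156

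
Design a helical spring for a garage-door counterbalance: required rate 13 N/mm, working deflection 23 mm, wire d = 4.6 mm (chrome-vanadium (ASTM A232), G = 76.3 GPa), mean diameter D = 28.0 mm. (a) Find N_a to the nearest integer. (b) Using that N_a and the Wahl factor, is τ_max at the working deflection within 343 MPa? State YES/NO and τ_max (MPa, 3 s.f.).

(a) 15 coils; (b) YES, τ_max = 273 MPa

N_a = Gd⁴/(8D³k) = (76.3×10³)(4.6⁴)/(8·28.0³·13) = 14.96 → N_a = 15
Actual rate k = Gd⁴/(8D³·15) = 12.969 N/mm
Working load F = kδ = 12.969·23 = 298.28 N
C = 28.0/4.6 = 6.0870; K_W = (4C−1)/(4C−4)+0.615/C = 1.2485
τ_max = K_W·8FD/(πd³) = 1.2485·218.5 = 272.79 MPa
τ_max ≤ 343 MPa → acceptable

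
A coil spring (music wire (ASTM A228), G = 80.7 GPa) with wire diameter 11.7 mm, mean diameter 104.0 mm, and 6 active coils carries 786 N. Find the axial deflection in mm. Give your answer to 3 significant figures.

28.1 mm

k = Gd⁴/(8D³N_a) = (80.7×10³)(11.7⁴)/(8·104.0³·6) = 28.008 N/mm
δ = F/k = 786 / 28.008 = 28.064 mm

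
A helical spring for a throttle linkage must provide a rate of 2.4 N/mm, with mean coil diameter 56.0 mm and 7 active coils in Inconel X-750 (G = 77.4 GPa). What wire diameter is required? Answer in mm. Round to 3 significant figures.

4.18 mm

d = (8D³N_a·k / G)^(1/4) = (8·56.0³·7·2.4 / (77.4×10³))^0.25
  = (304.95)^0.25 = 4.1788 mm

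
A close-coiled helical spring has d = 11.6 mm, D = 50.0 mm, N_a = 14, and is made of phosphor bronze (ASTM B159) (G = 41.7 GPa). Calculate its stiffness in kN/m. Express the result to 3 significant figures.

53.9 kN/m

k = Gd⁴/(8D³N_a) = (41.7×10³ × 11.6⁴) / (8 × 50.0³ × 14)
  = 7.55037e+08 / 1.4e+07 = 53.931 N/mm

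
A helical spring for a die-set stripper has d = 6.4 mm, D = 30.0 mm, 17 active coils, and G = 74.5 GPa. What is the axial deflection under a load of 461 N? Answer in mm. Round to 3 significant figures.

13.5 mm

k = Gd⁴/(8D³N_a) = (74.5×10³)(6.4⁴)/(8·30.0³·17) = 34.039 N/mm
δ = F/k = 461 / 34.039 = 13.543 mm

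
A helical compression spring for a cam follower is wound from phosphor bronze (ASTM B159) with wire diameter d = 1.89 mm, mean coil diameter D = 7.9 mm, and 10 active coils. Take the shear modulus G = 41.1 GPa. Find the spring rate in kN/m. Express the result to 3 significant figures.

13.3 kN/m

k = Gd⁴/(8D³N_a) = (41.1×10³ × 1.89⁴) / (8 × 7.9³ × 10)
  = 524432 / 39443.1 = 13.296 N/mm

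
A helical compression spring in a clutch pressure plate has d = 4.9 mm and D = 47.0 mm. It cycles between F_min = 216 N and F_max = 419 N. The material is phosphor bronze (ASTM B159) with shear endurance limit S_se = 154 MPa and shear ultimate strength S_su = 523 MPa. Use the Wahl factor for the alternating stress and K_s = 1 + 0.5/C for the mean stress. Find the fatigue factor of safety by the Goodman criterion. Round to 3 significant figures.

0.703

C = D/d = 47.0/4.9 = 9.5918; K_W = (4C−1)/(4C−4)+0.615/C = 1.1514; K_s = 1+0.5/C = 1.0521
F_a = (F_max−F_min)/2 = 101.5 N; F_m = (F_max+F_min)/2 = 317.5 N
τ_a = K_W·8F_aD/(πd³) = 1.1514 × 103.26 = 118.89 MPa
τ_m = K_s·8F_mD/(πd³) = 1.0521 × 322.99 = 339.83 MPa
Goodman: 1/n_f = τ_a/S_se + τ_m/S_su = 118.89/154 + 339.83/523 = 0.77201 + 0.64977 = 1.4218
n_f = 1/1.4218 = 0.7033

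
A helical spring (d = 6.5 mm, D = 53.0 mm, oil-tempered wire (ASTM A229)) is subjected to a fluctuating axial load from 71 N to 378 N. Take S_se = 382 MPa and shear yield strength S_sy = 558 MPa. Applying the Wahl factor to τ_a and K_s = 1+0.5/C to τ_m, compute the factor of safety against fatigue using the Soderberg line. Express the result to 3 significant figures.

2.26

C = D/d = 53.0/6.5 = 8.1538; K_W = (4C−1)/(4C−4)+0.615/C = 1.1803; K_s = 1+0.5/C = 1.0613
F_a = (F_max−F_min)/2 = 153.5 N; F_m = (F_max+F_min)/2 = 224.5 N
τ_a = K_W·8F_aD/(πd³) = 1.1803 × 75.437 = 89.035 MPa
τ_m = K_s·8F_mD/(πd³) = 1.0613 × 110.33 = 117.1 MPa
Soderberg: 1/n_f = τ_a/S_se + τ_m/S_sy = 89.035/382 + 117.1/558 = 0.23308 + 0.20985 = 0.44293
n_f = 1/0.44293 = 2.258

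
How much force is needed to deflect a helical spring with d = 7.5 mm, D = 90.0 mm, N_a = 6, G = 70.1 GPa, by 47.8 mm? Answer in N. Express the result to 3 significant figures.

303 N

k = Gd⁴/(8D³N_a) = (70.1×10³)(7.5⁴)/(8·90.0³·6) = 6.3386 N/mm
F = k·δ = 6.3386 × 47.8 = 302.99 N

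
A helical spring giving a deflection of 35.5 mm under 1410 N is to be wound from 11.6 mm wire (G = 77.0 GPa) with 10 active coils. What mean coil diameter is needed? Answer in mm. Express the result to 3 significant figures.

76.0 mm

Required rate k = F/δ = 1410/35.5 = 39.718 N/mm
D = (Gd⁴/(8N_a·k))^(1/3) = (77.0×10³·11.6⁴/(8·10·39.718))^(1/3)
  = (438775)^(1/3) = 75.9884 mm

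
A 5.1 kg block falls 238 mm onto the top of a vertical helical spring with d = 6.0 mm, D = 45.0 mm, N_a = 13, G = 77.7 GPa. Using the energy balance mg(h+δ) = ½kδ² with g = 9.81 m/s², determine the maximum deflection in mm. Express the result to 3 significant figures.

k = Gd⁴/(8D³N_a) = (77.7×10³)(6.0⁴)/(8·45.0³·13) = 10.626 N/mm
W = mg = 5.1 × 9.81 = 50.031 N
½kδ² − Wδ − Wh = 0 → δ = (W + √(W² + 2kWh))/k
δ = (50.031 + √(2503.1 + 253047))/10.626 = (50.031 + 505.52)/10.626 = 52.284 mm

52.3 mm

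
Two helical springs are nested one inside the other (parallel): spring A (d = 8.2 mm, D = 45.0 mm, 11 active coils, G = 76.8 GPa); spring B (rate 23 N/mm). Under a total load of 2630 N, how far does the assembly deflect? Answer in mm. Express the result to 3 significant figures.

39.7 mm

k_A = Gd⁴/(8D³N_a) = (76.8×10³)(8.2⁴)/(8·45.0³·11) = 43.301 N/mm
Parallel: k_eq = 43.301 + 23 = 66.301 N/mm
δ = F/k_eq = 2630/66.301 = 39.668 mm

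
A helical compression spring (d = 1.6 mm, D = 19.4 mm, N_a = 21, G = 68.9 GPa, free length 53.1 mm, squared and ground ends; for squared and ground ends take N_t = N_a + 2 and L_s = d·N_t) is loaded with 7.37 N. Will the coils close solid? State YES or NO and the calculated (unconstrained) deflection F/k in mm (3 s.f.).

YES, δ = 20.0 mm

k = Gd⁴/(8D³N_a) = (68.9×10³)(1.6⁴)/(8·19.4³·21) = 0.36812 N/mm
N_t = 23; L_s = 1.6·23 = 36.8 mm; δ_solid = L₀ − L_s = 53.1 − 36.8 = 16.3 mm
δ = F/k = 7.37/0.36812 = 20.021 mm
δ ≥ δ_solid → spring goes solid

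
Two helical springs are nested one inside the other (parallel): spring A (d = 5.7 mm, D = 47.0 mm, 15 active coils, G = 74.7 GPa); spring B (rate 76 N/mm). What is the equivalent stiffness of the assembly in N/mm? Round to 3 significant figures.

82.3 N/mm

k_A = Gd⁴/(8D³N_a) = (74.7×10³)(5.7⁴)/(8·47.0³·15) = 6.3291 N/mm
Parallel: k_eq = 6.3291 + 76 = 82.329 N/mm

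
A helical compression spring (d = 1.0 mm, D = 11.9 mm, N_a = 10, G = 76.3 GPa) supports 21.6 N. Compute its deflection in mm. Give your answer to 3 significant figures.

38.2 mm

k = Gd⁴/(8D³N_a) = (76.3×10³)(1.0⁴)/(8·11.9³·10) = 0.56597 N/mm
δ = F/k = 21.6 / 0.56597 = 38.165 mm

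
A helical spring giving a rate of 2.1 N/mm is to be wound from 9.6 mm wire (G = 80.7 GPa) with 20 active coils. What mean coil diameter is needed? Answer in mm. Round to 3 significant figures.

127 mm

D = (Gd⁴/(8N_a·k))^(1/3) = (80.7×10³·9.6⁴/(8·20·2.1))^(1/3)
  = (2.03995e+06)^(1/3) = 126.8254 mm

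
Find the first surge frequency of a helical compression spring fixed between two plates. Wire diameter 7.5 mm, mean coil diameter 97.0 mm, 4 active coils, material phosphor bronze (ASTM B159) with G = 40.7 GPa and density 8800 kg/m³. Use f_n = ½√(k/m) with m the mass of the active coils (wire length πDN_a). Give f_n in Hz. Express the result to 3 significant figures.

k = Gd⁴/(8D³N_a) = (40.7×10³)(7.5⁴)/(8·97.0³·4) = 4.4093 N/mm = 4409.3 N/m
Wire length L = πDN_a = π·97.0·4 = 1218.9 mm
m = ρ·(πd²/4)·L = 8800 × 44.179×10⁻⁶ m² × 1.2189 m = 0.47389 kg
f_n = ½√(k/m) = 0.5·√(4409.3/0.47389) = 0.5·√(9304.6) = 48.23 Hz

48.2 Hz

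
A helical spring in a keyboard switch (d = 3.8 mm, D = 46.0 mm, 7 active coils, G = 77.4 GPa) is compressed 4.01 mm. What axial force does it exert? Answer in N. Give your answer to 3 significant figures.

k = Gd⁴/(8D³N_a) = (77.4×10³)(3.8⁴)/(8·46.0³·7) = 2.9608 N/mm
F = k·δ = 2.9608 × 4.01 = 11.873 N

11.9 N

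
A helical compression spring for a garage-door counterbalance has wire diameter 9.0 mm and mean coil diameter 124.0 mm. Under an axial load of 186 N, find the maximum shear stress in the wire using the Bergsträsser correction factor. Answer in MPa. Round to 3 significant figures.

88.3 MPa

Spring index C = D/d = 124.0/9.0 = 13.7778
K_B = (4C+2)/(4C−3) = 57.111/52.111 = 1.0959
τ₀ = 8FD/(πd³) = 8·186·124.0/(π·9.0³) = 184512/2290.2 = 80.565 MPa
τ_max = K·τ₀ = 1.0959 × 80.565 = 88.295 MPa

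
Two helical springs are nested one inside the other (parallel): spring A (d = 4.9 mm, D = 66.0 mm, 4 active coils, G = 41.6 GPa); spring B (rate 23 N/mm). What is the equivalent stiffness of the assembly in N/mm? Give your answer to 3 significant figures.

25.6 N/mm

k_A = Gd⁴/(8D³N_a) = (41.6×10³)(4.9⁴)/(8·66.0³·4) = 2.6067 N/mm
Parallel: k_eq = 2.6067 + 23 = 25.607 N/mm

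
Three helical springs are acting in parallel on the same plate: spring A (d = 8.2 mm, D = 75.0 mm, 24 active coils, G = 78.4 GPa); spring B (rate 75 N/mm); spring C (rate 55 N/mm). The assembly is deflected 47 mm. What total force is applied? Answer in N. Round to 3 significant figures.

k_A = Gd⁴/(8D³N_a) = (78.4×10³)(8.2⁴)/(8·75.0³·24) = 4.3761 N/mm
Parallel: k_eq = 4.3761 + 75 + 55 = 134.38 N/mm
F = k_eq·δ = 134.38·47 = 6315.7 N

6320 N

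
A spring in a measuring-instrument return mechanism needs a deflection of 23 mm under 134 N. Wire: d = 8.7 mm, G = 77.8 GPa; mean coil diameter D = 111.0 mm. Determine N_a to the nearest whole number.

7

Required rate k = F/δ = 134/23 = 5.8261 N/mm
N_a = Gd⁴/(8D³k) = (77.8×10³ × 8.7⁴)/(8 × 111.0³ × 5.8261)
    = 4.45714e+08 / 6.37435e+07 = 6.992 → 7 coils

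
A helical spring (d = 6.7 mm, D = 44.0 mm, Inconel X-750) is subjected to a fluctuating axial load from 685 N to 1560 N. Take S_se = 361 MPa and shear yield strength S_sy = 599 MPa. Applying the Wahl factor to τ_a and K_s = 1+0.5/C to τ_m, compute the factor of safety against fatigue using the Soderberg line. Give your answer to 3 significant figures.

0.766

C = D/d = 44.0/6.7 = 6.5672; K_W = (4C−1)/(4C−4)+0.615/C = 1.2284; K_s = 1+0.5/C = 1.0761
F_a = (F_max−F_min)/2 = 437.5 N; F_m = (F_max+F_min)/2 = 1122.5 N
τ_a = K_W·8F_aD/(πd³) = 1.2284 × 162.98 = 200.2 MPa
τ_m = K_s·8F_mD/(πd³) = 1.0761 × 418.17 = 450.01 MPa
Soderberg: 1/n_f = τ_a/S_se + τ_m/S_sy = 200.2/361 + 450.01/599 = 0.55458 + 0.75127 = 1.3059
n_f = 1/1.3059 = 0.7658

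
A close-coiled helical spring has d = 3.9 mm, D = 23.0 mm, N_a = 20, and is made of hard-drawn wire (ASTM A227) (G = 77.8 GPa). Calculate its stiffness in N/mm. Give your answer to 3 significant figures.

k = Gd⁴/(8D³N_a) = (77.8×10³ × 3.9⁴) / (8 × 23.0³ × 20)
  = 1.79986e+07 / 1.94672e+06 = 9.2456 N/mm

9.25 N/mm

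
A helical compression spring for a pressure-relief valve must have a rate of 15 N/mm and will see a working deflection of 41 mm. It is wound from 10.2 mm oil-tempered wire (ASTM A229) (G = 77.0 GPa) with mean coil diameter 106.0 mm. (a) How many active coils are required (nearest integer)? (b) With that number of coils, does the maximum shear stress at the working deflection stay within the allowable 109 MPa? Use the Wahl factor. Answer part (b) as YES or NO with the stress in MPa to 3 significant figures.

(a) 6 coils; (b) NO, τ_max = 173 MPa

N_a = Gd⁴/(8D³k) = (77.0×10³)(10.2⁴)/(8·106.0³·15) = 5.832 → N_a = 6
Actual rate k = Gd⁴/(8D³·6) = 14.579 N/mm
Working load F = kδ = 14.579·41 = 597.75 N
C = 106.0/10.2 = 10.3922; K_W = (4C−1)/(4C−4)+0.615/C = 1.1390
τ_max = K_W·8FD/(πd³) = 1.1390·152.04 = 173.18 MPa
τ_max > 109 MPa → exceeds allowable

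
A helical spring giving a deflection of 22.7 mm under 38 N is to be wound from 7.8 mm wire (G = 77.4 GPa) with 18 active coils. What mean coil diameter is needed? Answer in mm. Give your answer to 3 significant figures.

106 mm

Required rate k = F/δ = 38/22.7 = 1.674 N/mm
D = (Gd⁴/(8N_a·k))^(1/3) = (77.4×10³·7.8⁴/(8·18·1.674))^(1/3)
  = (1.1885e+06)^(1/3) = 105.9253 mm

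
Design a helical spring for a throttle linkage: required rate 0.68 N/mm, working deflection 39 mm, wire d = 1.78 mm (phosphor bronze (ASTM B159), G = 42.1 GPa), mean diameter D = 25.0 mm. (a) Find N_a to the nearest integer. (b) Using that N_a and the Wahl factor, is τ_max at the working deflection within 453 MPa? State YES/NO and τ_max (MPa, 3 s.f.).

(a) 5 coils; (b) YES, τ_max = 328 MPa

N_a = Gd⁴/(8D³k) = (42.1×10³)(1.78⁴)/(8·25.0³·0.68) = 4.972 → N_a = 5
Actual rate k = Gd⁴/(8D³·5) = 0.67621 N/mm
Working load F = kδ = 0.67621·39 = 26.372 N
C = 25.0/1.78 = 14.0449; K_W = (4C−1)/(4C−4)+0.615/C = 1.1013
τ_max = K_W·8FD/(πd³) = 1.1013·297.69 = 327.84 MPa
τ_max ≤ 453 MPa → acceptable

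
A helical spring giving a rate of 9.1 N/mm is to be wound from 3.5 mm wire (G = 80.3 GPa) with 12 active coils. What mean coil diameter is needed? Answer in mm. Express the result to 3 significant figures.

D = (Gd⁴/(8N_a·k))^(1/3) = (80.3×10³·3.5⁴/(8·12·9.1))^(1/3)
  = (13793.5)^(1/3) = 23.9823 mm

24.0 mm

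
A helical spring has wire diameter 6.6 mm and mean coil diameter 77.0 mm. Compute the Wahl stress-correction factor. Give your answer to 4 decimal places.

1.1230

C = D/d = 77.0/6.6 = 11.6667
K_W = (4C−1)/(4C−4) + 0.615/C = 45.667/42.667 + 0.0527 = 1.1230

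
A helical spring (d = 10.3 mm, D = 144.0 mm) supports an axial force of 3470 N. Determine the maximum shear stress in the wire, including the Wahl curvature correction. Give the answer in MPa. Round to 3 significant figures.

Spring index C = D/d = 144.0/10.3 = 13.9806
K_W = (4C−1)/(4C−4) + 0.615/C = 54.922/51.922 + 0.0440 = 1.1018
τ₀ = 8FD/(πd³) = 8·3470·144.0/(π·10.3³) = 3.99744e+06/3432.9 = 1164.4 MPa
τ_max = K·τ₀ = 1.1018 × 1164.4 = 1283 MPa

1280 MPa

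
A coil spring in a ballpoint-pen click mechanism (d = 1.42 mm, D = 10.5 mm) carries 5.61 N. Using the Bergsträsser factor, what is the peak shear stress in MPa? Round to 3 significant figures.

Spring index C = D/d = 10.5/1.42 = 7.3944
K_B = (4C+2)/(4C−3) = 31.577/26.577 = 1.1881
τ₀ = 8FD/(πd³) = 8·5.61·10.5/(π·1.42³) = 471.24/8.9953 = 52.387 MPa
τ_max = K·τ₀ = 1.1881 × 52.387 = 62.243 MPa

62.2 MPa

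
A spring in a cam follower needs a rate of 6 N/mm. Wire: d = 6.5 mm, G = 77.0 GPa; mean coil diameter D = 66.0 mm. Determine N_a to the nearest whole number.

N_a = Gd⁴/(8D³k) = (77.0×10³ × 6.5⁴)/(8 × 66.0³ × 6)
    = 1.3745e+08 / 1.37998e+07 = 9.96 → 10 coils

10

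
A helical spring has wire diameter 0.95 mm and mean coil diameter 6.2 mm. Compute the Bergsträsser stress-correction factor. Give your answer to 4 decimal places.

1.2164

C = D/d = 6.2/0.95 = 6.5263
K_B = (4C+2)/(4C−3) = 28.105/23.105 = 1.2164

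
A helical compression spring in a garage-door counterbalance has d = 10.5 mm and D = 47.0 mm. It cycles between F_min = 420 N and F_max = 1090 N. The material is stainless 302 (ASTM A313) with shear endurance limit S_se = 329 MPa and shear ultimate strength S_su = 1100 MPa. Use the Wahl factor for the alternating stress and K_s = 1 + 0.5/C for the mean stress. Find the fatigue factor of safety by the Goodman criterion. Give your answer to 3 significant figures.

C = D/d = 47.0/10.5 = 4.4762; K_W = (4C−1)/(4C−4)+0.615/C = 1.3531; K_s = 1+0.5/C = 1.1117
F_a = (F_max−F_min)/2 = 335 N; F_m = (F_max+F_min)/2 = 755 N
τ_a = K_W·8F_aD/(πd³) = 1.3531 × 34.635 = 46.866 MPa
τ_m = K_s·8F_mD/(πd³) = 1.1117 × 78.058 = 86.777 MPa
Goodman: 1/n_f = τ_a/S_se + τ_m/S_su = 46.866/329 + 86.777/1100 = 0.14245 + 0.07889 = 0.22134
n_f = 1/0.22134 = 4.518

4.52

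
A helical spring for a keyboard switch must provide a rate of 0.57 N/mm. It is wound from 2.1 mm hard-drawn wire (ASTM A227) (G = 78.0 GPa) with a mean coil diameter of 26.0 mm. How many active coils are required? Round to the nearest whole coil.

N_a = Gd⁴/(8D³k) = (78.0×10³ × 2.1⁴)/(8 × 26.0³ × 0.57)
    = 1.51695e+06 / 80146.6 = 18.93 → 19 coils

19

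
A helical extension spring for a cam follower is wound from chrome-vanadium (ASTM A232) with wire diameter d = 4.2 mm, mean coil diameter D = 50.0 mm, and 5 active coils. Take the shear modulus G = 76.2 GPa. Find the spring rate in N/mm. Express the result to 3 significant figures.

k = Gd⁴/(8D³N_a) = (76.2×10³ × 4.2⁴) / (8 × 50.0³ × 5)
  = 2.37111e+07 / 5e+06 = 4.7422 N/mm

4.74 N/mm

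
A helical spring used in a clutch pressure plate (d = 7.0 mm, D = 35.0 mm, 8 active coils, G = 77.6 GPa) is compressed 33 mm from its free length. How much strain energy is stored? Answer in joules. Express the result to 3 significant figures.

37.0 J

k = Gd⁴/(8D³N_a) = (77.6×10³)(7.0⁴)/(8·35.0³·8) = 67.9 N/mm
U = ½kδ² = 0.5 × 67.9 × 33² = 36972 N·mm = 36.972 J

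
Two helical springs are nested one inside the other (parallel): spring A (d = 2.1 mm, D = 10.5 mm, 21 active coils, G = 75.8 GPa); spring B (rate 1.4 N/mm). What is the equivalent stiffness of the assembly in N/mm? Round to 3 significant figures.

8.98 N/mm

k_A = Gd⁴/(8D³N_a) = (75.8×10³)(2.1⁴)/(8·10.5³·21) = 7.58 N/mm
Parallel: k_eq = 7.58 + 1.4 = 8.98 N/mm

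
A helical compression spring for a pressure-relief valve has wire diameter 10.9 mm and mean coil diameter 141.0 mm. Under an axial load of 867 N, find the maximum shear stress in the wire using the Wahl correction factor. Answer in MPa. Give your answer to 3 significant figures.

Spring index C = D/d = 141.0/10.9 = 12.9358
K_W = (4C−1)/(4C−4) + 0.615/C = 50.743/47.743 + 0.0475 = 1.1104
τ₀ = 8FD/(πd³) = 8·867·141.0/(π·10.9³) = 977976/4068.5 = 240.38 MPa
τ_max = K·τ₀ = 1.1104 × 240.38 = 266.91 MPa

267 MPa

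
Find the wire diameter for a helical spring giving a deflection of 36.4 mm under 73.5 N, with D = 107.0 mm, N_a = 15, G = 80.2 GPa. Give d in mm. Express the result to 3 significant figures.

Required rate k = F/δ = 73.5/36.4 = 2.0192 N/mm
d = (8D³N_a·k / G)^(1/4) = (8·107.0³·15·2.0192 / (80.2×10³))^0.25
  = (3701.2)^0.25 = 7.7998 mm

7.80 mm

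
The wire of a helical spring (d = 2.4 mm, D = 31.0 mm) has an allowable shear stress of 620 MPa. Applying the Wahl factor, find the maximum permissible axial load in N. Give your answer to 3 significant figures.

97.8 N

C = D/d = 31.0/2.4 = 12.9167
K_W = (4C−1)/(4C−4) + 0.615/C = 50.667/47.667 + 0.0476 = 1.1105
τ_max = K·8FD/(πd³) → F_max = τ_allow·πd³/(8DK)
F_max = 620·π·2.4³/(8·31.0·1.1105) = 26926/275.42 = 97.765 N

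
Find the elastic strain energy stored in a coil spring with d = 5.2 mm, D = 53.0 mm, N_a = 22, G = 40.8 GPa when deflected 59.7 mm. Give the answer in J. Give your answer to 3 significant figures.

k = Gd⁴/(8D³N_a) = (40.8×10³)(5.2⁴)/(8·53.0³·22) = 1.1385 N/mm
U = ½kδ² = 0.5 × 1.1385 × 59.7² = 2028.9 N·mm = 2.0289 J

2.03 J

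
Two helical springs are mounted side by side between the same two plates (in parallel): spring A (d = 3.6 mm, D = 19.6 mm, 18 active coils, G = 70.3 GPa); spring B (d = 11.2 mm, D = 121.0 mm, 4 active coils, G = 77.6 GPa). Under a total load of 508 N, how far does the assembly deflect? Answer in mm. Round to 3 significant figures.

15.7 mm

k_A = Gd⁴/(8D³N_a) = (70.3×10³)(3.6⁴)/(8·19.6³·18) = 10.89 N/mm
k_B = Gd⁴/(8D³N_a) = (77.6×10³)(11.2⁴)/(8·121.0³·4) = 21.539 N/mm
Parallel: k_eq = 10.89 + 21.539 = 32.429 N/mm
δ = F/k_eq = 508/32.429 = 15.665 mm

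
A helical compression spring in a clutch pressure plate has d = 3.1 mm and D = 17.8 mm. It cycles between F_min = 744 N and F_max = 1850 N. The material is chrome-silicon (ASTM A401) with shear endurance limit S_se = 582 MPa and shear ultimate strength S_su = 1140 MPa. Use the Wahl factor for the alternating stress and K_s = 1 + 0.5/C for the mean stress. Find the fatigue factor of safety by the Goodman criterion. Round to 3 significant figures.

C = D/d = 17.8/3.1 = 5.7419; K_W = (4C−1)/(4C−4)+0.615/C = 1.2653; K_s = 1+0.5/C = 1.0871
F_a = (F_max−F_min)/2 = 553 N; F_m = (F_max+F_min)/2 = 1297 N
τ_a = K_W·8F_aD/(πd³) = 1.2653 × 841.4 = 1064.6 MPa
τ_m = K_s·8F_mD/(πd³) = 1.0871 × 1973.4 = 2145.2 MPa
Goodman: 1/n_f = τ_a/S_se + τ_m/S_su = 1064.6/582 + 2145.2/1140 = 1.82920 + 1.88179 = 3.711
n_f = 1/3.711 = 0.2695

0.269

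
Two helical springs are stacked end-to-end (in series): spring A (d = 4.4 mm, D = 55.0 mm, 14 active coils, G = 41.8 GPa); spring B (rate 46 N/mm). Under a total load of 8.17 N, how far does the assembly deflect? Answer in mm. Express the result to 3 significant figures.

k_A = Gd⁴/(8D³N_a) = (41.8×10³)(4.4⁴)/(8·55.0³·14) = 0.84078 N/mm
Series: 1/k_eq = 1/0.84078 + 1/46 = 1.2111; k_eq = 0.82569 N/mm
δ = F/k_eq = 8.17/0.82569 = 9.8948 mm

9.89 mm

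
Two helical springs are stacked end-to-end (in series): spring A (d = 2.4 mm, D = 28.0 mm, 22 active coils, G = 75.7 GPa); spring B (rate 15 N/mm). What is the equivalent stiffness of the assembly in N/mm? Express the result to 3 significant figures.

k_A = Gd⁴/(8D³N_a) = (75.7×10³)(2.4⁴)/(8·28.0³·22) = 0.65006 N/mm
Series: 1/k_eq = 1/0.65006 + 1/15 = 1.605; k_eq = 0.62306 N/mm

0.623 N/mm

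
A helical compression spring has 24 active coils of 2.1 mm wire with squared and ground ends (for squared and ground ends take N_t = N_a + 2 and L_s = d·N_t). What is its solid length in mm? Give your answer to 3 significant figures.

54.6 mm

squared and ground ends: N_t = N_a + 2 = 24 + 2 = 26
L_s = d·N_t = 2.1 × 26 = 54.6 mm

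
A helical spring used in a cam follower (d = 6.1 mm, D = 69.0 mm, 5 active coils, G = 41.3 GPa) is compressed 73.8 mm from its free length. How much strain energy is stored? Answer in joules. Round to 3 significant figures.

k = Gd⁴/(8D³N_a) = (41.3×10³)(6.1⁴)/(8·69.0³·5) = 4.3517 N/mm
U = ½kδ² = 0.5 × 4.3517 × 73.8² = 11851 N·mm = 11.851 J

11.9 J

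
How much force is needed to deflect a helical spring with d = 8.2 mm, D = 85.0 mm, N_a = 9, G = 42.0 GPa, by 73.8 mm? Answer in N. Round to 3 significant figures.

317 N

k = Gd⁴/(8D³N_a) = (42.0×10³)(8.2⁴)/(8·85.0³·9) = 4.2945 N/mm
F = k·δ = 4.2945 × 73.8 = 316.94 N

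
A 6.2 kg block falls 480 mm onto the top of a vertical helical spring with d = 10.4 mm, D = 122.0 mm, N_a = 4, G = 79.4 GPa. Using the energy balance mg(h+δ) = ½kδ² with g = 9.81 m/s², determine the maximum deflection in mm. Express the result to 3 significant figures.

64.4 mm

k = Gd⁴/(8D³N_a) = (79.4×10³)(10.4⁴)/(8·122.0³·4) = 15.985 N/mm
W = mg = 6.2 × 9.81 = 60.822 N
½kδ² − Wδ − Wh = 0 → δ = (W + √(W² + 2kWh))/k
δ = (60.822 + √(3699.3 + 933375))/15.985 = (60.822 + 968.03)/15.985 = 64.362 mm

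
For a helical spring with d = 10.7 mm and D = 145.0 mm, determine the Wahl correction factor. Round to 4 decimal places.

1.1051

C = D/d = 145.0/10.7 = 13.5514
K_W = (4C−1)/(4C−4) + 0.615/C = 53.206/50.206 + 0.0454 = 1.1051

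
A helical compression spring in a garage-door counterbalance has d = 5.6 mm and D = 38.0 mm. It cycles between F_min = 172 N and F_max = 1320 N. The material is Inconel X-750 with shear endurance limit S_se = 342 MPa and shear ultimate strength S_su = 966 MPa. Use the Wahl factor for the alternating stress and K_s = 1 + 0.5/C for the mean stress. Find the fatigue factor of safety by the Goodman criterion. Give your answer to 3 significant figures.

0.631

C = D/d = 38.0/5.6 = 6.7857; K_W = (4C−1)/(4C−4)+0.615/C = 1.2203; K_s = 1+0.5/C = 1.0737
F_a = (F_max−F_min)/2 = 574 N; F_m = (F_max+F_min)/2 = 746 N
τ_a = K_W·8F_aD/(πd³) = 1.2203 × 316.28 = 385.94 MPa
τ_m = K_s·8F_mD/(πd³) = 1.0737 × 411.05 = 441.34 MPa
Goodman: 1/n_f = τ_a/S_se + τ_m/S_su = 385.94/342 + 441.34/966 = 1.12849 + 0.45688 = 1.5854
n_f = 1/1.5854 = 0.6308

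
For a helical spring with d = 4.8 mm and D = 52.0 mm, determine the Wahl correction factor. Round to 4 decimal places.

C = D/d = 52.0/4.8 = 10.8333
K_W = (4C−1)/(4C−4) + 0.615/C = 42.333/39.333 + 0.0568 = 1.1330

1.1330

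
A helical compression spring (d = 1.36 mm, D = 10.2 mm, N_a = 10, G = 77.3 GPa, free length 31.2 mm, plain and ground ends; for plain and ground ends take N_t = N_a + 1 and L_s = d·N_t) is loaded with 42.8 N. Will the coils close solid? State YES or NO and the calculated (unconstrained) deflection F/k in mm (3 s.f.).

k = Gd⁴/(8D³N_a) = (77.3×10³)(1.36⁴)/(8·10.2³·10) = 3.1149 N/mm
N_t = 11; L_s = 1.36·11 = 14.96 mm; δ_solid = L₀ − L_s = 31.2 − 14.96 = 16.24 mm
δ = F/k = 42.8/3.1149 = 13.74 mm
δ < δ_solid → spring does not go solid

NO, δ = 13.7 mm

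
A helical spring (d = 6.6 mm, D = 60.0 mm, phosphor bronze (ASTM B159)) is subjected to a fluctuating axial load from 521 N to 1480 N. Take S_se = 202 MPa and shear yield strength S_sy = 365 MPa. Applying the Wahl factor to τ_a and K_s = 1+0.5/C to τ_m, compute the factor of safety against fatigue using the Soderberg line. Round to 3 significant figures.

C = D/d = 60.0/6.6 = 9.0909; K_W = (4C−1)/(4C−4)+0.615/C = 1.1603; K_s = 1+0.5/C = 1.0550
F_a = (F_max−F_min)/2 = 479.5 N; F_m = (F_max+F_min)/2 = 1000.5 N
τ_a = K_W·8F_aD/(πd³) = 1.1603 × 254.83 = 295.69 MPa
τ_m = K_s·8F_mD/(πd³) = 1.0550 × 531.71 = 560.96 MPa
Soderberg: 1/n_f = τ_a/S_se + τ_m/S_sy = 295.69/202 + 560.96/365 = 1.46381 + 1.53687 = 3.0007
n_f = 1/3.0007 = 0.3333

0.333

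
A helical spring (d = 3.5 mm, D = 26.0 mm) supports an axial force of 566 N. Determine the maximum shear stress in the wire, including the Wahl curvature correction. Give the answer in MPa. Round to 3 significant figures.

1050 MPa

Spring index C = D/d = 26.0/3.5 = 7.4286
K_W = (4C−1)/(4C−4) + 0.615/C = 28.714/25.714 + 0.0828 = 1.1995
τ₀ = 8FD/(πd³) = 8·566·26.0/(π·3.5³) = 117728/134.7 = 874.03 MPa
τ_max = K·τ₀ = 1.1995 × 874.03 = 1048.4 MPa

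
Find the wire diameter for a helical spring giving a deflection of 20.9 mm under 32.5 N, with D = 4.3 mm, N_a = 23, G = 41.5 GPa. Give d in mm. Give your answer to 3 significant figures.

0.860 mm

Required rate k = F/δ = 32.5/20.9 = 1.555 N/mm
d = (8D³N_a·k / G)^(1/4) = (8·4.3³·23·1.555 / (41.5×10³))^0.25
  = (0.54817)^0.25 = 0.8605 mm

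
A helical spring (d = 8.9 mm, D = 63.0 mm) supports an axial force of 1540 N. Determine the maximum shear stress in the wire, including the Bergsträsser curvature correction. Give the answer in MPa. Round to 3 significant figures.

Spring index C = D/d = 63.0/8.9 = 7.0787
K_B = (4C+2)/(4C−3) = 30.315/25.315 = 1.1975
τ₀ = 8FD/(πd³) = 8·1540·63.0/(π·8.9³) = 776160/2214.7 = 350.45 MPa
τ_max = K·τ₀ = 1.1975 × 350.45 = 419.67 MPa

420 MPa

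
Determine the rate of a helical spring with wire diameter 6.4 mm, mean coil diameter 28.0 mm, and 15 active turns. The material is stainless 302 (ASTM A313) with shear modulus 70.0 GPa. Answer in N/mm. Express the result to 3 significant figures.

k = Gd⁴/(8D³N_a) = (70.0×10³ × 6.4⁴) / (8 × 28.0³ × 15)
  = 1.17441e+08 / 2.63424e+06 = 44.582 N/mm

44.6 N/mm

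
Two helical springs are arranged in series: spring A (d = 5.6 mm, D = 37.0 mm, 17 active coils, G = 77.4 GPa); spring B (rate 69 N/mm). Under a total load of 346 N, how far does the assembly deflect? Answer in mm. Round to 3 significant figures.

k_A = Gd⁴/(8D³N_a) = (77.4×10³)(5.6⁴)/(8·37.0³·17) = 11.05 N/mm
Series: 1/k_eq = 1/11.05 + 1/69 = 0.10499; k_eq = 9.5244 N/mm
δ = F/k_eq = 346/9.5244 = 36.328 mm

36.3 mm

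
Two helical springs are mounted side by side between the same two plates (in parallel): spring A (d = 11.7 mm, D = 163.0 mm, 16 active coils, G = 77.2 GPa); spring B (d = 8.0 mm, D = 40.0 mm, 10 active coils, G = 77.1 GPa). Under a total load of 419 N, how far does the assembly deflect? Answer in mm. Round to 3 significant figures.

k_A = Gd⁴/(8D³N_a) = (77.2×10³)(11.7⁴)/(8·163.0³·16) = 2.6097 N/mm
k_B = Gd⁴/(8D³N_a) = (77.1×10³)(8.0⁴)/(8·40.0³·10) = 61.68 N/mm
Parallel: k_eq = 2.6097 + 61.68 = 64.29 N/mm
δ = F/k_eq = 419/64.29 = 6.5174 mm

6.52 mm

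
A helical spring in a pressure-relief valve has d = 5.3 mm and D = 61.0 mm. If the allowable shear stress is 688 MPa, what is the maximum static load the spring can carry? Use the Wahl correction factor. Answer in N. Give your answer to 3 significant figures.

586 N

C = D/d = 61.0/5.3 = 11.5094
K_W = (4C−1)/(4C−4) + 0.615/C = 45.038/42.038 + 0.0534 = 1.1248
τ_max = K·8FD/(πd³) → F_max = τ_allow·πd³/(8DK)
F_max = 688·π·5.3³/(8·61.0·1.1248) = 3.2179e+05/548.9 = 586.23 N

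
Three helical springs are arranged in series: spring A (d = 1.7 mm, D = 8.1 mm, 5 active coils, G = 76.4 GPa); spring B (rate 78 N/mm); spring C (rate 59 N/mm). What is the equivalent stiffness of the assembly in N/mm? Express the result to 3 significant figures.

k_A = Gd⁴/(8D³N_a) = (76.4×10³)(1.7⁴)/(8·8.1³·5) = 30.017 N/mm
Series: 1/k_eq = 1/30.017 + 1/78 + 1/59 = 0.063084; k_eq = 15.852 N/mm

15.9 N/mm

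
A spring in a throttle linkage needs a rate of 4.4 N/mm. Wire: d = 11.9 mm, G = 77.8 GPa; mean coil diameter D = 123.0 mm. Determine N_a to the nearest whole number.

N_a = Gd⁴/(8D³k) = (77.8×10³ × 11.9⁴)/(8 × 123.0³ × 4.4)
    = 1.56015e+09 / 6.55025e+07 = 23.82 → 24 coils

24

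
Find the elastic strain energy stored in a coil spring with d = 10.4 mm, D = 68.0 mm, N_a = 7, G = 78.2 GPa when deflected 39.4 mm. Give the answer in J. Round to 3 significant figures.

k = Gd⁴/(8D³N_a) = (78.2×10³)(10.4⁴)/(8·68.0³·7) = 51.955 N/mm
U = ½kδ² = 0.5 × 51.955 × 39.4² = 40326 N·mm = 40.326 J

40.3 J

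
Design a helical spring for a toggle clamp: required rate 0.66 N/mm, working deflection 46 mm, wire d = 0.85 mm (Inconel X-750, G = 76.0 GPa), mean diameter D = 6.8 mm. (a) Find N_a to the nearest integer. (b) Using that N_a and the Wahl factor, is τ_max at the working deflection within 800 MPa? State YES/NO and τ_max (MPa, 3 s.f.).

N_a = Gd⁴/(8D³k) = (76.0×10³)(0.85⁴)/(8·6.8³·0.66) = 23.9 → N_a = 24
Actual rate k = Gd⁴/(8D³·24) = 0.65715 N/mm
Working load F = kδ = 0.65715·46 = 30.229 N
C = 6.8/0.85 = 8.0000; K_W = (4C−1)/(4C−4)+0.615/C = 1.1840
τ_max = K_W·8FD/(πd³) = 1.1840·852.34 = 1009.2 MPa
τ_max > 800 MPa → exceeds allowable

(a) 24 coils; (b) NO, τ_max = 1010 MPa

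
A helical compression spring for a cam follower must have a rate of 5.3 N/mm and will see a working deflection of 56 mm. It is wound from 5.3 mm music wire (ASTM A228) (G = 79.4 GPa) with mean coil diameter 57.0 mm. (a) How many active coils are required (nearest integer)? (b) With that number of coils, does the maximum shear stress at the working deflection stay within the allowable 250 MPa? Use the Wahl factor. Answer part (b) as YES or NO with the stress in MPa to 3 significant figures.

N_a = Gd⁴/(8D³k) = (79.4×10³)(5.3⁴)/(8·57.0³·5.3) = 7.979 → N_a = 8
Actual rate k = Gd⁴/(8D³·8) = 5.2859 N/mm
Working load F = kδ = 5.2859·56 = 296.01 N
C = 57.0/5.3 = 10.7547; K_W = (4C−1)/(4C−4)+0.615/C = 1.1341
τ_max = K_W·8FD/(πd³) = 1.1341·288.6 = 327.29 MPa
τ_max > 250 MPa → exceeds allowable

(a) 8 coils; (b) NO, τ_max = 327 MPa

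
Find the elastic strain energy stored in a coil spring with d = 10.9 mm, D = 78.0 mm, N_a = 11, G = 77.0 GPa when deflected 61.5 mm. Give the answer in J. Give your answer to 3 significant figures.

k = Gd⁴/(8D³N_a) = (77.0×10³)(10.9⁴)/(8·78.0³·11) = 26.027 N/mm
U = ½kδ² = 0.5 × 26.027 × 61.5² = 49221 N·mm = 49.221 J

49.2 J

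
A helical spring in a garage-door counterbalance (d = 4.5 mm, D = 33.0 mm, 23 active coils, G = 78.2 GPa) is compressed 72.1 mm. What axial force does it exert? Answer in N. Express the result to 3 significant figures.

k = Gd⁴/(8D³N_a) = (78.2×10³)(4.5⁴)/(8·33.0³·23) = 4.8495 N/mm
F = k·δ = 4.8495 × 72.1 = 349.65 N

350 N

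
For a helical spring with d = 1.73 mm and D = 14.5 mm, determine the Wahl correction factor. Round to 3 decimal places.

1.175

C = D/d = 14.5/1.73 = 8.3815
K_W = (4C−1)/(4C−4) + 0.615/C = 32.526/29.526 + 0.0734 = 1.1750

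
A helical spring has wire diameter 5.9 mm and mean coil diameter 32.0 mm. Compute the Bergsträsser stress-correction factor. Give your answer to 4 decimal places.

1.2675

C = D/d = 32.0/5.9 = 5.4237
K_B = (4C+2)/(4C−3) = 23.695/18.695 = 1.2675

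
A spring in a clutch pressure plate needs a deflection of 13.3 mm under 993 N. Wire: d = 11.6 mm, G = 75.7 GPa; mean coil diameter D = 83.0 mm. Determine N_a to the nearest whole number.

Required rate k = F/δ = 993/13.3 = 74.662 N/mm
N_a = Gd⁴/(8D³k) = (75.7×10³ × 11.6⁴)/(8 × 83.0³ × 74.662)
    = 1.37065e+09 / 3.41525e+08 = 4.013 → 4 coils

4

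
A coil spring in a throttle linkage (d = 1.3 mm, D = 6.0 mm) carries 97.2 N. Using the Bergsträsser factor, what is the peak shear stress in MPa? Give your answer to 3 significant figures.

Spring index C = D/d = 6.0/1.3 = 4.6154
K_B = (4C+2)/(4C−3) = 20.462/15.462 = 1.3234
τ₀ = 8FD/(πd³) = 8·97.2·6.0/(π·1.3³) = 4665.6/6.9021 = 675.97 MPa
τ_max = K·τ₀ = 1.3234 × 675.97 = 894.57 MPa

895 MPa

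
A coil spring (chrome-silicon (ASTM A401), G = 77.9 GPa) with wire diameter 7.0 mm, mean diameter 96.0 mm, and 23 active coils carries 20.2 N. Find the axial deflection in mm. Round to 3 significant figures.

17.6 mm

k = Gd⁴/(8D³N_a) = (77.9×10³)(7.0⁴)/(8·96.0³·23) = 1.1489 N/mm
δ = F/k = 20.2 / 1.1489 = 17.581 mm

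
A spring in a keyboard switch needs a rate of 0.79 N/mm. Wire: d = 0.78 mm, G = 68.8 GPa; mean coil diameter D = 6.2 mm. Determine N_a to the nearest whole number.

N_a = Gd⁴/(8D³k) = (68.8×10³ × 0.78⁴)/(8 × 6.2³ × 0.79)
    = 25466.4 / 1506.23 = 16.91 → 17 coils

17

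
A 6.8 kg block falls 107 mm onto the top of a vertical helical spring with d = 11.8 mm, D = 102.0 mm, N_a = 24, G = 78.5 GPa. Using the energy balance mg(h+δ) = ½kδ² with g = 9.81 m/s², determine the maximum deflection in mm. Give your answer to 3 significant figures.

53.6 mm

k = Gd⁴/(8D³N_a) = (78.5×10³)(11.8⁴)/(8·102.0³·24) = 7.4696 N/mm
W = mg = 6.8 × 9.81 = 66.708 N
½kδ² − Wδ − Wh = 0 → δ = (W + √(W² + 2kWh))/k
δ = (66.708 + √(4450 + 106632))/7.4696 = (66.708 + 333.29)/7.4696 = 53.55 mm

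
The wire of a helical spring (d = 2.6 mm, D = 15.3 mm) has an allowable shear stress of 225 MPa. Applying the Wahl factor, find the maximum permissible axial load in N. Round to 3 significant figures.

80.7 N

C = D/d = 15.3/2.6 = 5.8846
K_W = (4C−1)/(4C−4) + 0.615/C = 22.538/19.538 + 0.1045 = 1.2581
τ_max = K·8FD/(πd³) → F_max = τ_allow·πd³/(8DK)
F_max = 225·π·2.6³/(8·15.3·1.2581) = 12424/153.99 = 80.681 N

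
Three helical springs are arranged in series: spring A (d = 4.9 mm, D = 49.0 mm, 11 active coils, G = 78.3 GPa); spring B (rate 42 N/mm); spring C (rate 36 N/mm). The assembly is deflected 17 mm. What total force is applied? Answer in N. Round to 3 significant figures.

k_A = Gd⁴/(8D³N_a) = (78.3×10³)(4.9⁴)/(8·49.0³·11) = 4.3599 N/mm
Series: 1/k_eq = 1/4.3599 + 1/42 + 1/36 = 0.28095; k_eq = 3.5593 N/mm
F = k_eq·δ = 3.5593·17 = 60.509 N

60.5 N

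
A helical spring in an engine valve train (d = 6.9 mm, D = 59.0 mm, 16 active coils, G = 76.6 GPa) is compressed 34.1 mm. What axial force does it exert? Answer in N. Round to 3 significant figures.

225 N

k = Gd⁴/(8D³N_a) = (76.6×10³)(6.9⁴)/(8·59.0³·16) = 6.6048 N/mm
F = k·δ = 6.6048 × 34.1 = 225.22 N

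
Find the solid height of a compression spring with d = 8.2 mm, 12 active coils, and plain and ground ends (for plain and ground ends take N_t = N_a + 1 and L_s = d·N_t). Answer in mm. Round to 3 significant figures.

107 mm

plain and ground ends: N_t = N_a + 1 = 12 + 1 = 13
L_s = d·N_t = 8.2 × 13 = 106.6 mm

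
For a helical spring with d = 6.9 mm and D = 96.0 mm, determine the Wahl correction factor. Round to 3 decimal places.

C = D/d = 96.0/6.9 = 13.9130
K_W = (4C−1)/(4C−4) + 0.615/C = 54.652/51.652 + 0.0442 = 1.1023

1.102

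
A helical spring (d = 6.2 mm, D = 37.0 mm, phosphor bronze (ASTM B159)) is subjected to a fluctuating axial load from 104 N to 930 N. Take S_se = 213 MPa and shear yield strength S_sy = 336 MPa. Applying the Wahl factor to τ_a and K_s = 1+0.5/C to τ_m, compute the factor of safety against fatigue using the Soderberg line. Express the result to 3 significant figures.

0.617

C = D/d = 37.0/6.2 = 5.9677; K_W = (4C−1)/(4C−4)+0.615/C = 1.2540; K_s = 1+0.5/C = 1.0838
F_a = (F_max−F_min)/2 = 413 N; F_m = (F_max+F_min)/2 = 517 N
τ_a = K_W·8F_aD/(πd³) = 1.2540 × 163.27 = 204.75 MPa
τ_m = K_s·8F_mD/(πd³) = 1.0838 × 204.39 = 221.51 MPa
Soderberg: 1/n_f = τ_a/S_se + τ_m/S_sy = 204.75/213 + 221.51/336 = 0.96127 + 0.65927 = 1.6205
n_f = 1/1.6205 = 0.6171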